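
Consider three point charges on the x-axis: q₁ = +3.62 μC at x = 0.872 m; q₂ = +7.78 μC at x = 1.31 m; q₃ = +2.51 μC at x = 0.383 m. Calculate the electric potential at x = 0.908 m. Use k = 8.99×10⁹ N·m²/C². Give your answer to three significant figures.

Electric potential is a scalar, so the contributions from each charge add algebraically: V = Σ kqᵢ/rᵢ.
Distances from the field point to each charge: r₁ = 0.0360 m, r₂ = 0.402 m, r₃ = 0.525 m.
V = k[(3.62×10⁻⁶)/(0.0360) + (7.78×10⁻⁶)/(0.402) + (2.51×10⁻⁶)/(0.525)] = 1.12×10⁶ V.

1.12×10⁶ V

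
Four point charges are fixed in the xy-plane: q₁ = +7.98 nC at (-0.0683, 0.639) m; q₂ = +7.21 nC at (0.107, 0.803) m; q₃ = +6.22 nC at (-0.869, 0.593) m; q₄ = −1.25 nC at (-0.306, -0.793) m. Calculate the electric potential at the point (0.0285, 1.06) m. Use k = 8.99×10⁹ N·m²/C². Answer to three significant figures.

The total potential is the scalar sum of each charge's contribution, V = Σ kqᵢ/rᵢ.
Distances from the field point to each charge: r₁ = 0.432 m, r₂ = 0.269 m, r₃ = 1.01 m, r₄ = 1.88 m.
V = k[(7.98×10⁻⁹)/(0.432) + (7.21×10⁻⁹)/(0.269) + (6.22×10⁻⁹)/(1.01) + (-1.25×10⁻⁹)/(1.88)] = 457 V.

457 V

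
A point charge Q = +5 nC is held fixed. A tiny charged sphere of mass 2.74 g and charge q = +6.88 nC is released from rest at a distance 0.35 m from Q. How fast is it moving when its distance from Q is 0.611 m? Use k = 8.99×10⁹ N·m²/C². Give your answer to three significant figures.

0.0166 m/s

Only the electrostatic force acts, so mechanical energy is conserved: ½mv² = U₁ − U₂ = kQq(1/r₁ − 1/r₂).
U₁ − U₂ = (8.99×10⁹ N·m²/C²)(5.00×10⁻⁹ C)(6.88×10⁻⁹ C)(1/0.350 − 1/0.611) = 3.77×10⁻⁷ J.
v = √(2·3.77×10⁻⁷/2.74×10⁻³) = 0.0166 m/s.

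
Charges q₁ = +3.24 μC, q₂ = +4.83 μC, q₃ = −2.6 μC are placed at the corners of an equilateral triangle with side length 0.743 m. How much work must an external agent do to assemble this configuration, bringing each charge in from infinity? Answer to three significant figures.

The work to assemble the configuration equals its total potential energy, U = Σ kqᵢqⱼ/rᵢⱼ over all pairs.
All three pair separations equal the side length, 0.743 m.
U = (0.189) + (-0.102) + (-0.152) = -0.0645 J.

-0.0645 J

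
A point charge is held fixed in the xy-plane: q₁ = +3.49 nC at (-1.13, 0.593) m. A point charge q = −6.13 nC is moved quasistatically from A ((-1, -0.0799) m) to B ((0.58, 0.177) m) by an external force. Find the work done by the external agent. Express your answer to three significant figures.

For quasistatic motion the external work equals the change in potential energy: W_ext = qΔV = q(V_B − V_A).
At A: distance to the source charge is 0.685 m; V_A = kq₁/r = 45.8 V.
At B: distance to the source charge is 1.76 m; V_B = kq₁/r = 17.8 V.
ΔV = V_B − V_A = -28.0 V.
W_ext = qΔV = (-6.13×10⁻⁹ C)(-28.0 V) = 1.71×10⁻⁷ J.

1.71×10⁻⁷ J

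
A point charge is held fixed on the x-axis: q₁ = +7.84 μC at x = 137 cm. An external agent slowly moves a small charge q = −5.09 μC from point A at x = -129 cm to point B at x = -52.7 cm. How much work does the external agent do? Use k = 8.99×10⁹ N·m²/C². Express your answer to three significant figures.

-0.0542 J

For quasistatic motion the external work equals the change in potential energy: W_ext = qΔV = q(V_B − V_A).
At A: distance to the source charge is 2.66 m; V_A = kq₁/r = 2.65×10⁴ V.
At B: distance to the source charge is 1.90 m; V_B = kq₁/r = 3.72×10⁴ V.
ΔV = V_B − V_A = 1.07×10⁴ V.
W_ext = qΔV = (-5.09×10⁻⁶ C)(1.07×10⁴ V) = -0.0542 J.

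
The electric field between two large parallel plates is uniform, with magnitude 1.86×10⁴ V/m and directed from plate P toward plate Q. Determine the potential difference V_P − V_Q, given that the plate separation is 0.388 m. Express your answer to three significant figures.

In a uniform field, potential decreases in the direction of E: ΔV = −E·d for a displacement d parallel to E.
Going from Q to P is a displacement of 0.388 m opposite to the field, so V_P − V_Q = +Ed = 7220 V.

7220 V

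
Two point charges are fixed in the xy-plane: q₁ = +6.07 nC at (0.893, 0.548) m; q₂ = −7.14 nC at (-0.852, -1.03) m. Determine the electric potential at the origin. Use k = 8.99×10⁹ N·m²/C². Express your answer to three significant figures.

4.06 V

Electric potential is a scalar, so the contributions from each charge add algebraically: V = Σ kqᵢ/rᵢ.
Distances from the field point to each charge: r₁ = 1.05 m, r₂ = 1.34 m.
V = k[(6.07×10⁻⁹)/(1.05) + (-7.14×10⁻⁹)/(1.34)] = 4.06 V.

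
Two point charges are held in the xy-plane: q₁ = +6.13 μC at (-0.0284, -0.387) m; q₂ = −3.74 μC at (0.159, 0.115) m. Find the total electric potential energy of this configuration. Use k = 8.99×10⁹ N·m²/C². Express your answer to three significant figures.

-0.385 J

The work to assemble the configuration equals its total potential energy, U = Σ kqᵢqⱼ/rᵢⱼ over all pairs.
Pair separations: r₁₂ = 0.536 m.
U = (-0.385) = -0.385 J.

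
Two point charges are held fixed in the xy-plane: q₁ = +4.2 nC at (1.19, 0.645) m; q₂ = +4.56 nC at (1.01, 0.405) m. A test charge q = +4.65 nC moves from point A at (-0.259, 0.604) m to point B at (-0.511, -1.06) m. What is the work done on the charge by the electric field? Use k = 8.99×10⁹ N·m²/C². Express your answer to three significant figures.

The work done by the electric force is W_field = −ΔU = −q(V_B − V_A) = q(V_A − V_B).
At A: distances to the source charges are 1.45 m, 1.28 m; V_A = Σ kqᵢ/rᵢ = 58.0 V.
At B: distances to the source charges are 2.41 m, 2.11 m; V_B = Σ kqᵢ/rᵢ = 35.1 V.
ΔV = V_B − V_A = -22.9 V.
W_field = −qΔV = −(4.65×10⁻⁹ C)(-22.9 V) = 1.06×10⁻⁷ J.

1.06×10⁻⁷ J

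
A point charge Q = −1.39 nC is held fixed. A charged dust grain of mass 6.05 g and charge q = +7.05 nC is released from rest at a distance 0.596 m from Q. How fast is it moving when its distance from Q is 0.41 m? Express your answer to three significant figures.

4.71×10⁻³ m/s

Only the electrostatic force acts, so mechanical energy is conserved: ½mv² = U₁ − U₂ = kQq(1/r₁ − 1/r₂).
U₁ − U₂ = (8.99×10⁹ N·m²/C²)(-1.39×10⁻⁹ C)(7.05×10⁻⁹ C)(1/0.596 − 1/0.410) = 6.71×10⁻⁸ J.
v = √(2·6.71×10⁻⁸/6.05×10⁻³) = 4.71×10⁻³ m/s.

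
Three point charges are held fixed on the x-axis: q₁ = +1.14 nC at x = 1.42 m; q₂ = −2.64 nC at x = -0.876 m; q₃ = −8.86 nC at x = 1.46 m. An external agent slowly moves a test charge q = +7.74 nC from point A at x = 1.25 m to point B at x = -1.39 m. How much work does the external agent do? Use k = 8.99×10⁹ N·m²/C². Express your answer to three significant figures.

2.01×10⁻⁶ J

For quasistatic motion the external work equals the change in potential energy: W_ext = qΔV = q(V_B − V_A).
At A: distances to the source charges are 0.170 m, 2.13 m, 0.210 m; V_A = Σ kqᵢ/rᵢ = -330 V.
At B: distances to the source charges are 2.81 m, 0.514 m, 2.85 m; V_B = Σ kqᵢ/rᵢ = -70.5 V.
ΔV = V_B − V_A = 260 V.
W_ext = qΔV = (7.74×10⁻⁹ C)(260 V) = 2.01×10⁻⁶ J.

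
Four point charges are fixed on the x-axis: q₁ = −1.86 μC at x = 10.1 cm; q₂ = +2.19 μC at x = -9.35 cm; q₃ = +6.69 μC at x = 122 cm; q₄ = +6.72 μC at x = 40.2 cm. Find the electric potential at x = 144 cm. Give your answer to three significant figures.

3.32×10⁵ V

The total potential is the scalar sum of each charge's contribution, V = Σ kqᵢ/rᵢ.
Distances from the field point to each charge: r₁ = 1.34 m, r₂ = 1.53 m, r₃ = 0.220 m, r₄ = 1.04 m.
V = k[(-1.86×10⁻⁶)/(1.34) + (2.19×10⁻⁶)/(1.53) + (6.69×10⁻⁶)/(0.220) + (6.72×10⁻⁶)/(1.04)] = 3.32×10⁵ V.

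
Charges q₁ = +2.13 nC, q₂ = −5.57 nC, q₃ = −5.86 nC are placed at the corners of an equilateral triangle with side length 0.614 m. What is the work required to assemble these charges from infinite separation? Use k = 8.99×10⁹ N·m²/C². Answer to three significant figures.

The work to assemble the configuration equals its total potential energy, U = Σ kqᵢqⱼ/rᵢⱼ over all pairs.
All three pair separations equal the side length, 0.614 m.
U = (-1.74×10⁻⁷) + (-1.83×10⁻⁷) + (4.78×10⁻⁷) = 1.21×10⁻⁷ J.

1.21×10⁻⁷ J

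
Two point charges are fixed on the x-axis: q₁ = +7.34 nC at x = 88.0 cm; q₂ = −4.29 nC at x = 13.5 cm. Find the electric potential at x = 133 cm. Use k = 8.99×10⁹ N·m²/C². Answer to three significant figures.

Electric potential is a scalar, so the contributions from each charge add algebraically: V = Σ kqᵢ/rᵢ.
Distances from the field point to each charge: r₁ = 0.450 m, r₂ = 1.20 m.
V = k[(7.34×10⁻⁹)/(0.450) + (-4.29×10⁻⁹)/(1.20)] = 114 V.

114 V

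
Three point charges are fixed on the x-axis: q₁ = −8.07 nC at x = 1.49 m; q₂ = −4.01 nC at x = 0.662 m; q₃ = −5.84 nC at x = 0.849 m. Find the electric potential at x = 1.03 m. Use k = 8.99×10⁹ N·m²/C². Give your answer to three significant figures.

Electric potential is a scalar, so the contributions from each charge add algebraically: V = Σ kqᵢ/rᵢ.
Distances from the field point to each charge: r₁ = 0.460 m, r₂ = 0.368 m, r₃ = 0.181 m.
V = k[(-8.07×10⁻⁹)/(0.460) + (-4.01×10⁻⁹)/(0.368) + (-5.84×10⁻⁹)/(0.181)] = -546 V.

-546 V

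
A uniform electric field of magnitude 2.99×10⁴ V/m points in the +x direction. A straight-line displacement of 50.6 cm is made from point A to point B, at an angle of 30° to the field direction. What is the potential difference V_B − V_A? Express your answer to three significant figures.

-1.31×10⁴ V

Only the component of displacement along E changes the potential: ΔV = −E·d·cosθ.
ΔV = −(2.99×10⁴ V/m)(0.506 m)cos30° = -1.31×10⁴ V.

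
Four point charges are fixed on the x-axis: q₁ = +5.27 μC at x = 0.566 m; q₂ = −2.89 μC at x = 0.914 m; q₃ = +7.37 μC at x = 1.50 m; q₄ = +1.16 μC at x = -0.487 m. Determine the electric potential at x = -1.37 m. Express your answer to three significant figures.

4.80×10⁴ V

Electric potential is a scalar, so the contributions from each charge add algebraically: V = Σ kqᵢ/rᵢ.
Distances from the field point to each charge: r₁ = 1.94 m, r₂ = 2.28 m, r₃ = 2.87 m, r₄ = 0.883 m.
V = k[(5.27×10⁻⁶)/(1.94) + (-2.89×10⁻⁶)/(2.28) + (7.37×10⁻⁶)/(2.87) + (1.16×10⁻⁶)/(0.883)] = 4.80×10⁴ V.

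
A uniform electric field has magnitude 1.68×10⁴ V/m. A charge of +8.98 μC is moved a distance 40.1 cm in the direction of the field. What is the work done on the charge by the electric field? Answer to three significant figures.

The potential change for a displacement 40.1 cm in the direction of the field is ΔV = −Ed = -6740 V.
W_field = −qΔV = 0.0605 J.

0.0605 J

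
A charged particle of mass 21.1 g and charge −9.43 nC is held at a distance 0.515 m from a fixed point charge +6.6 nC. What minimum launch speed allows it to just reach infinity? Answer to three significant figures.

To just escape, total mechanical energy must reach zero at infinity: ½mv²_min + U = 0, so ½mv²_min = −U = |kQq|/r.
|U| = |kQq|/r = (8.99×10⁹ N·m²/C²)(6.60×10⁻⁹)(9.43×10⁻⁹)/(0.515) = 1.09×10⁻⁶ J.
v_min = √(2|U|/m) = √(2·1.09×10⁻⁶/0.0211) = 0.0101 m/s.

0.0101 m/s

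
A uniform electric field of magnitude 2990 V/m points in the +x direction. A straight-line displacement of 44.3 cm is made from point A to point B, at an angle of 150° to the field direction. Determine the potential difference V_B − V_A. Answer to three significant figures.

1150 V

Only the component of displacement along E changes the potential: ΔV = −E·d·cosθ.
ΔV = −(2990 V/m)(0.443 m)cos150° = 1150 V.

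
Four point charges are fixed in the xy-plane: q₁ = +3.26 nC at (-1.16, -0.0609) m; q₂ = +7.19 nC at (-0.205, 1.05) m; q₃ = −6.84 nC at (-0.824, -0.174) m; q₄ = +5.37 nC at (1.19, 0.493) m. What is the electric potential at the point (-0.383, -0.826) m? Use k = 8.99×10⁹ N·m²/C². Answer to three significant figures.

6.57 V

The total potential is the scalar sum of each charge's contribution, V = Σ kqᵢ/rᵢ.
Distances from the field point to each charge: r₁ = 1.09 m, r₂ = 1.88 m, r₃ = 0.787 m, r₄ = 2.05 m.
V = k[(3.26×10⁻⁹)/(1.09) + (7.19×10⁻⁹)/(1.88) + (-6.84×10⁻⁹)/(0.787) + (5.37×10⁻⁹)/(2.05)] = 6.57 V.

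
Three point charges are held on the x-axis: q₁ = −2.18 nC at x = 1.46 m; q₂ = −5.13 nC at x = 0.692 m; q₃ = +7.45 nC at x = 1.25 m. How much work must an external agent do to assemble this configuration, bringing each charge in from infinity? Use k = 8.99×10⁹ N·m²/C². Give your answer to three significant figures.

The assembly work is the sum of pairwise potential energies, U = Σ_{i<j} kqᵢqⱼ/rᵢⱼ.
Pair separations: r₁₂ = 0.768 m, r₁₃ = 0.210 m, r₂₃ = 0.558 m.
U = (1.31×10⁻⁷) + (-6.95×10⁻⁷) + (-6.16×10⁻⁷) = -1.18×10⁻⁶ J.

-1.18×10⁻⁶ J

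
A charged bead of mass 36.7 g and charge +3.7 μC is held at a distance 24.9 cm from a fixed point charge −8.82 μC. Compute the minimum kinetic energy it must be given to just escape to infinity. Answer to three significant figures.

To just escape, total mechanical energy must reach zero at infinity: ½mv²_min + U = 0, so ½mv²_min = −U = |kQq|/r.
|U| = |kQq|/r = (8.99×10⁹ N·m²/C²)(8.82×10⁻⁶)(3.70×10⁻⁶)/(0.249) = 1.18 J.

1.18 J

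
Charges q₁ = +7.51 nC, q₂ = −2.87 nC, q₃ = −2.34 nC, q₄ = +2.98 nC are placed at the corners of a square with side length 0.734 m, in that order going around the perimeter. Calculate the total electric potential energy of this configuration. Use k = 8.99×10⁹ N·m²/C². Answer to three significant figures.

-2.19×10⁻⁷ J

The assembly work is the sum of pairwise potential energies, U = Σ_{i<j} kqᵢqⱼ/rᵢⱼ.
The four side pairs have separation 0.734 m and the two diagonal pairs 1.04 m.
Summing all 6 pair terms gives U = -2.19×10⁻⁷ J.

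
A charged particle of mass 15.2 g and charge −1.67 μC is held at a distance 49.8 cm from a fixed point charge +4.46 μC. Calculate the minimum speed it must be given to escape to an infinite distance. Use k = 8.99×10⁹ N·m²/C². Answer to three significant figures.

4.21 m/s

To just escape, total mechanical energy must reach zero at infinity: ½mv²_min + U = 0, so ½mv²_min = −U = |kQq|/r.
|U| = |kQq|/r = (8.99×10⁹ N·m²/C²)(4.46×10⁻⁶)(1.67×10⁻⁶)/(0.498) = 0.134 J.
v_min = √(2|U|/m) = √(2·0.134/0.0152) = 4.21 m/s.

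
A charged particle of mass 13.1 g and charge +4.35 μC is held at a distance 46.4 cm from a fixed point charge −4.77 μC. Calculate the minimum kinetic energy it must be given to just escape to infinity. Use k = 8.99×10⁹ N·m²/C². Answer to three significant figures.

0.402 J

To just escape, total mechanical energy must reach zero at infinity: ½mv²_min + U = 0, so ½mv²_min = −U = |kQq|/r.
|U| = |kQq|/r = (8.99×10⁹ N·m²/C²)(4.77×10⁻⁶)(4.35×10⁻⁶)/(0.464) = 0.402 J.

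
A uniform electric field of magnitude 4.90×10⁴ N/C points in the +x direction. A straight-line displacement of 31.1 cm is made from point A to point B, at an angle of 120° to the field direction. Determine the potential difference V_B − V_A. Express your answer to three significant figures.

7620 V

Only the component of displacement along E changes the potential: ΔV = −E·d·cosθ.
ΔV = −(4.90×10⁴ V/m)(0.311 m)cos120° = 7620 V.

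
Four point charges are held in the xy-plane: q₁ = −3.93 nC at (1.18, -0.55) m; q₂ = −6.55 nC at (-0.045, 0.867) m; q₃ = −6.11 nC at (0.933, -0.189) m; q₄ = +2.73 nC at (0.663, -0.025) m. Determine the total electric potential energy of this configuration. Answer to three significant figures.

1.20×10⁻⁷ J

The assembly work is the sum of pairwise potential energies, U = Σ_{i<j} kqᵢqⱼ/rᵢⱼ.
Pair separations: r₁₂ = 1.87 m, r₁₃ = 0.437 m, r₁₄ = 0.737 m, r₂₃ = 1.44 m, r₂₄ = 1.14 m, r₃₄ = 0.316 m.
Summing all 6 pair terms gives U = 1.20×10⁻⁷ J.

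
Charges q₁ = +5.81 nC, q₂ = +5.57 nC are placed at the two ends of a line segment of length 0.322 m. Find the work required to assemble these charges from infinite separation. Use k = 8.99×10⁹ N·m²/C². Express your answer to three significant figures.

9.04×10⁻⁷ J

The assembly work is the sum of pairwise potential energies, U = Σ_{i<j} kqᵢqⱼ/rᵢⱼ.
The separation is r = 0.322 m.
U = (9.04×10⁻⁷) = 9.04×10⁻⁷ J.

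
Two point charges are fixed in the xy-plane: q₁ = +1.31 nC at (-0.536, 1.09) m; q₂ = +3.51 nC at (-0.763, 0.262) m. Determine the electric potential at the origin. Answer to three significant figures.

48.8 V

Electric potential is a scalar, so the contributions from each charge add algebraically: V = Σ kqᵢ/rᵢ.
Distances from the field point to each charge: r₁ = 1.21 m, r₂ = 0.807 m.
V = k[(1.31×10⁻⁹)/(1.21) + (3.51×10⁻⁹)/(0.807)] = 48.8 V.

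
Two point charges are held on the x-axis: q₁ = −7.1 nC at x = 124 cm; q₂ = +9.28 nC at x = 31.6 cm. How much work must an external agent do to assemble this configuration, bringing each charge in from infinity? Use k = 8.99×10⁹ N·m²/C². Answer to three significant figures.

-6.41×10⁻⁷ J

The assembly work is the sum of pairwise potential energies, U = Σ_{i<j} kqᵢqⱼ/rᵢⱼ.
Pair separations: r₁₂ = 0.924 m.
U = (-6.41×10⁻⁷) = -6.41×10⁻⁷ J.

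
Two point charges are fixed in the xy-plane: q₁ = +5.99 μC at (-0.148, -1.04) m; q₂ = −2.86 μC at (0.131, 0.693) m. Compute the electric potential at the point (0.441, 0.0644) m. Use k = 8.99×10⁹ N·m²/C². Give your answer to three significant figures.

6340 V

Electric potential is a scalar, so the contributions from each charge add algebraically: V = Σ kqᵢ/rᵢ.
Distances from the field point to each charge: r₁ = 1.25 m, r₂ = 0.701 m.
V = k[(5.99×10⁻⁶)/(1.25) + (-2.86×10⁻⁶)/(0.701)] = 6340 V.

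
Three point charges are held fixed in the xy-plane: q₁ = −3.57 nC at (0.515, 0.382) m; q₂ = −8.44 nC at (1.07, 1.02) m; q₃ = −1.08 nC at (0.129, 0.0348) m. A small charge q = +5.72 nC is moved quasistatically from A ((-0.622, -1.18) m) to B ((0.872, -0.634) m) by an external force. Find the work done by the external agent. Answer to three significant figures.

For quasistatic motion the external work equals the change in potential energy: W_ext = qΔV = q(V_B − V_A).
At A: distances to the source charges are 1.93 m, 2.78 m, 1.43 m; V_A = Σ kqᵢ/rᵢ = -50.7 V.
At B: distances to the source charges are 1.08 m, 1.67 m, 1.00 m; V_B = Σ kqᵢ/rᵢ = -85.1 V.
ΔV = V_B − V_A = -34.3 V.
W_ext = qΔV = (5.72×10⁻⁹ C)(-34.3 V) = -1.96×10⁻⁷ J.

-1.96×10⁻⁷ J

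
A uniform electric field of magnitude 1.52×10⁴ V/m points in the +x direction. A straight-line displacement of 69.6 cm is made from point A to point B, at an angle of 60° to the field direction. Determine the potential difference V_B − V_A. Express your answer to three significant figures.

Only the component of displacement along E changes the potential: ΔV = −E·d·cosθ.
ΔV = −(1.52×10⁴ V/m)(0.696 m)cos60° = -5290 V.

-5290 V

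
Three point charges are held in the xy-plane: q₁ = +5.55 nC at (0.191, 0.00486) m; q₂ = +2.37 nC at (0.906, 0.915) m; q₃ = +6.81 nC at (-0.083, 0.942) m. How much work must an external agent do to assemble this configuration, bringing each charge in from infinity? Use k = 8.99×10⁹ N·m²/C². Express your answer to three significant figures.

5.97×10⁻⁷ J

The assembly work is the sum of pairwise potential energies, U = Σ_{i<j} kqᵢqⱼ/rᵢⱼ.
Pair separations: r₁₂ = 1.16 m, r₁₃ = 0.976 m, r₂₃ = 0.989 m.
U = (1.02×10⁻⁷) + (3.48×10⁻⁷) + (1.47×10⁻⁷) = 5.97×10⁻⁷ J.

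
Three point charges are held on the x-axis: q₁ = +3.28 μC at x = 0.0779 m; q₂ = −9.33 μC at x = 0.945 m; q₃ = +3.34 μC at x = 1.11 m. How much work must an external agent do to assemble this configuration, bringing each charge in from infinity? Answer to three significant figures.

-1.92 J

The work to assemble the configuration equals its total potential energy, U = Σ kqᵢqⱼ/rᵢⱼ over all pairs.
Pair separations: r₁₂ = 0.867 m, r₁₃ = 1.03 m, r₂₃ = 0.165 m.
U = (-0.317) + (0.0954) + (-1.70) = -1.92 J.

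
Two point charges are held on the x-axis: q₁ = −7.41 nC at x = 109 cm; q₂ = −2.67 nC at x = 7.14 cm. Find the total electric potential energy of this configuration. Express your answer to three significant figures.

1.75×10⁻⁷ J

The work to assemble the configuration equals its total potential energy, U = Σ kqᵢqⱼ/rᵢⱼ over all pairs.
Pair separations: r₁₂ = 1.02 m.
U = (1.75×10⁻⁷) = 1.75×10⁻⁷ J.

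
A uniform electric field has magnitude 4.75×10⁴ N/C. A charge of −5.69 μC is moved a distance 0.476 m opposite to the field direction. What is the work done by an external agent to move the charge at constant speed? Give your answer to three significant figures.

The potential change for a displacement 0.476 m opposite to the field direction is ΔV = +Ed = 2.26×10⁴ V.
W_ext = qΔV = -0.129 J.

-0.129 J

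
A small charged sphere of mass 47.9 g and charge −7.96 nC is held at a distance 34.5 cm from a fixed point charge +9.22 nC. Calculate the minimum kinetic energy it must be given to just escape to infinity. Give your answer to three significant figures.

1.91×10⁻⁶ J

To just escape, total mechanical energy must reach zero at infinity: ½mv²_min + U = 0, so ½mv²_min = −U = |kQq|/r.
|U| = |kQq|/r = (8.99×10⁹ N·m²/C²)(9.22×10⁻⁹)(7.96×10⁻⁹)/(0.345) = 1.91×10⁻⁶ J.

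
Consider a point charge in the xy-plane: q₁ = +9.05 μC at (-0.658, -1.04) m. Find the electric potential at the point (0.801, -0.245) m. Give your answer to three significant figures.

The total potential is the scalar sum of each charge's contribution, V = Σ kqᵢ/rᵢ.
Distances from the field point to each charge: r₁ = 1.66 m.
V = k[(9.05×10⁻⁶)/(1.66)] = 4.90×10⁴ V.

4.90×10⁴ V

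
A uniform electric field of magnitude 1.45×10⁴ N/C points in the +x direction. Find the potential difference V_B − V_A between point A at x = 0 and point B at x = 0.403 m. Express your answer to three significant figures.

-5840 V

In a uniform field, potential decreases in the direction of E: V_B − V_A = −E·Δx.
V_B − V_A = −(1.45×10⁴ V/m)(0.403 m) = -5840 V.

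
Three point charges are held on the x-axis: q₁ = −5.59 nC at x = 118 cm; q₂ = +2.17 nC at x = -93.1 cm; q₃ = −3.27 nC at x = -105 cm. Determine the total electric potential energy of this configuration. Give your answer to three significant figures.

-5.14×10⁻⁷ J

The work to assemble the configuration equals its total potential energy, U = Σ kqᵢqⱼ/rᵢⱼ over all pairs.
Pair separations: r₁₂ = 2.11 m, r₁₃ = 2.23 m, r₂₃ = 0.119 m.
U = (-5.17×10⁻⁸) + (7.37×10⁻⁸) + (-5.36×10⁻⁷) = -5.14×10⁻⁷ J.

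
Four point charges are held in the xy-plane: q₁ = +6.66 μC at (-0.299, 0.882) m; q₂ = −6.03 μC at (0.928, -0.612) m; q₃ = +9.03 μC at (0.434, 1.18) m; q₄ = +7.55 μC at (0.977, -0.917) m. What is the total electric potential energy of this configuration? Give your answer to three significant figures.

-0.604 J

The assembly work is the sum of pairwise potential energies, U = Σ_{i<j} kqᵢqⱼ/rᵢⱼ.
Pair separations: r₁₂ = 1.93 m, r₁₃ = 0.791 m, r₁₄ = 2.21 m, r₂₃ = 1.86 m, r₂₄ = 0.309 m, r₃₄ = 2.17 m.
Summing all 6 pair terms gives U = -0.604 J.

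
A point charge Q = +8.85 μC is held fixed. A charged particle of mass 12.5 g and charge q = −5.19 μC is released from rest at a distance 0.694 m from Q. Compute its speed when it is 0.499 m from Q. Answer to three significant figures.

Only the electrostatic force acts, so mechanical energy is conserved: ½mv² = U₁ − U₂ = kQq(1/r₁ − 1/r₂).
U₁ − U₂ = (8.99×10⁹ N·m²/C²)(8.85×10⁻⁶ C)(-5.19×10⁻⁶ C)(1/0.694 − 1/0.499) = 0.233 J.
v = √(2·0.233/0.0125) = 6.10 m/s.

6.10 m/s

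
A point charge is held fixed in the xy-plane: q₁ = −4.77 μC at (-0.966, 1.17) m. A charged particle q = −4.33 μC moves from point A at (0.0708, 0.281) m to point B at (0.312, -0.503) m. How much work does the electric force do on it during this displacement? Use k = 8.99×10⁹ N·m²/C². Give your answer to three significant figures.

0.0478 J

The work done by the electric force is W_field = −ΔU = −q(V_B − V_A) = q(V_A − V_B).
At A: distance to the source charge is 1.37 m; V_A = kq₁/r = -3.14×10⁴ V.
At B: distance to the source charge is 2.11 m; V_B = kq₁/r = -2.04×10⁴ V.
ΔV = V_B − V_A = 1.10×10⁴ V.
W_field = −qΔV = −(-4.33×10⁻⁶ C)(1.10×10⁴ V) = 0.0478 J.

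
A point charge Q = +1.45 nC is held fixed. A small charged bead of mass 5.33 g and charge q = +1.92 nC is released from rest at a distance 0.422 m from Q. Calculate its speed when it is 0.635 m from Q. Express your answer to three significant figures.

2.73×10⁻³ m/s

Only the electrostatic force acts, so mechanical energy is conserved: ½mv² = U₁ − U₂ = kQq(1/r₁ − 1/r₂).
U₁ − U₂ = (8.99×10⁹ N·m²/C²)(1.45×10⁻⁹ C)(1.92×10⁻⁹ C)(1/0.422 − 1/0.635) = 1.99×10⁻⁸ J.
v = √(2·1.99×10⁻⁸/5.33×10⁻³) = 2.73×10⁻³ m/s.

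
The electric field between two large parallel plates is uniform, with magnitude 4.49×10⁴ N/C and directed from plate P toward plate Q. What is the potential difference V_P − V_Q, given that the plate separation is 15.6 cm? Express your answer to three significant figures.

In a uniform field, potential decreases in the direction of E: ΔV = −E·d for a displacement d parallel to E.
Going from Q to P is a displacement of 15.6 cm opposite to the field, so V_P − V_Q = +Ed = 7000 V.

7000 V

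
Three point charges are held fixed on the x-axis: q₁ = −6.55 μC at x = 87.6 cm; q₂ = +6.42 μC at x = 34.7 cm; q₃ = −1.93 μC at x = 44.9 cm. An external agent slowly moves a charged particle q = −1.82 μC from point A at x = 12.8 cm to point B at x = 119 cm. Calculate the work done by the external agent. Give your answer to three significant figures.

For quasistatic motion the external work equals the change in potential energy: W_ext = qΔV = q(V_B − V_A).
At A: distances to the source charges are 0.748 m, 0.219 m, 0.321 m; V_A = Σ kqᵢ/rᵢ = 1.31×10⁵ V.
At B: distances to the source charges are 0.314 m, 0.843 m, 0.741 m; V_B = Σ kqᵢ/rᵢ = -1.42×10⁵ V.
ΔV = V_B − V_A = -2.73×10⁵ V.
W_ext = qΔV = (-1.82×10⁻⁶ C)(-2.73×10⁵ V) = 0.497 J.

0.497 J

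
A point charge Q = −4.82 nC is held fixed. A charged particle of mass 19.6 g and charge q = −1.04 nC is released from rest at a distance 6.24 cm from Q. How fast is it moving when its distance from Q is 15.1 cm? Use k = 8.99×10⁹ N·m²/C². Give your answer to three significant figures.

Only the electrostatic force acts, so mechanical energy is conserved: ½mv² = U₁ − U₂ = kQq(1/r₁ − 1/r₂).
U₁ − U₂ = (8.99×10⁹ N·m²/C²)(-4.82×10⁻⁹ C)(-1.04×10⁻⁹ C)(1/0.0624 − 1/0.151) = 4.24×10⁻⁷ J.
v = √(2·4.24×10⁻⁷/0.0196) = 6.58×10⁻³ m/s.

6.58×10⁻³ m/s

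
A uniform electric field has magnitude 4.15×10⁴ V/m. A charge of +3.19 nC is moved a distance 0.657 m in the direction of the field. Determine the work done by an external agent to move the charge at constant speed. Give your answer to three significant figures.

The potential change for a displacement 0.657 m in the direction of the field is ΔV = −Ed = -2.73×10⁴ V.
W_ext = qΔV = -8.70×10⁻⁵ J.

-8.70×10⁻⁵ J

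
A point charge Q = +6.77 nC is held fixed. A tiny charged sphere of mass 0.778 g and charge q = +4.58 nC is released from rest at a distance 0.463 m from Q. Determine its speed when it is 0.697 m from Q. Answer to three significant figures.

Only the electrostatic force acts, so mechanical energy is conserved: ½mv² = U₁ − U₂ = kQq(1/r₁ − 1/r₂).
U₁ − U₂ = (8.99×10⁹ N·m²/C²)(6.77×10⁻⁹ C)(4.58×10⁻⁹ C)(1/0.463 − 1/0.697) = 2.02×10⁻⁷ J.
v = √(2·2.02×10⁻⁷/7.78×10⁻⁴) = 0.0228 m/s.

0.0228 m/s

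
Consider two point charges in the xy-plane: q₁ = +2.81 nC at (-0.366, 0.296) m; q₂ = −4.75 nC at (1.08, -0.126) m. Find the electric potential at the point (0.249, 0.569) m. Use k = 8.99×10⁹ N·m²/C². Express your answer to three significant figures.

The total potential is the scalar sum of each charge's contribution, V = Σ kqᵢ/rᵢ.
Distances from the field point to each charge: r₁ = 0.673 m, r₂ = 1.08 m.
V = k[(2.81×10⁻⁹)/(0.673) + (-4.75×10⁻⁹)/(1.08)] = -1.87 V.

-1.87 V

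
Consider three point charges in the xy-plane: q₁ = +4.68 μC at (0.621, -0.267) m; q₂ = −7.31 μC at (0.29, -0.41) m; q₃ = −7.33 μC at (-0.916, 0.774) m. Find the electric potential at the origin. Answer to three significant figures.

The total potential is the scalar sum of each charge's contribution, V = Σ kqᵢ/rᵢ.
Distances from the field point to each charge: r₁ = 0.676 m, r₂ = 0.502 m, r₃ = 1.20 m.
V = k[(4.68×10⁻⁶)/(0.676) + (-7.31×10⁻⁶)/(0.502) + (-7.33×10⁻⁶)/(1.20)] = -1.24×10⁵ V.

-1.24×10⁵ V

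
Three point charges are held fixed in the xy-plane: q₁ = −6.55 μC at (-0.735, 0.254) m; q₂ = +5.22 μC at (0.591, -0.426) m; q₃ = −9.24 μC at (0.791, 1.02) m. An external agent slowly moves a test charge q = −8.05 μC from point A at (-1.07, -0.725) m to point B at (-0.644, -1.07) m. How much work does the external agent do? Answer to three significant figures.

For quasistatic motion the external work equals the change in potential energy: W_ext = qΔV = q(V_B − V_A).
At A: distances to the source charges are 1.03 m, 1.69 m, 2.55 m; V_A = Σ kqᵢ/rᵢ = -6.17×10⁴ V.
At B: distances to the source charges are 1.33 m, 1.39 m, 2.54 m; V_B = Σ kqᵢ/rᵢ = -4.34×10⁴ V.
ΔV = V_B − V_A = 1.82×10⁴ V.
W_ext = qΔV = (-8.05×10⁻⁶ C)(1.82×10⁴ V) = -0.147 J.

-0.147 J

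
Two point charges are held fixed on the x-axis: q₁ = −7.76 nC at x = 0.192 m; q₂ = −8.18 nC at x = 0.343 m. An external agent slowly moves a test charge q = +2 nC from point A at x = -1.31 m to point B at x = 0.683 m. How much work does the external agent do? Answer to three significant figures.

For quasistatic motion the external work equals the change in potential energy: W_ext = qΔV = q(V_B − V_A).
At A: distances to the source charges are 1.50 m, 1.65 m; V_A = Σ kqᵢ/rᵢ = -90.9 V.
At B: distances to the source charges are 0.491 m, 0.340 m; V_B = Σ kqᵢ/rᵢ = -358 V.
ΔV = V_B − V_A = -267 V.
W_ext = qΔV = (2.00×10⁻⁹ C)(-267 V) = -5.35×10⁻⁷ J.

-5.35×10⁻⁷ J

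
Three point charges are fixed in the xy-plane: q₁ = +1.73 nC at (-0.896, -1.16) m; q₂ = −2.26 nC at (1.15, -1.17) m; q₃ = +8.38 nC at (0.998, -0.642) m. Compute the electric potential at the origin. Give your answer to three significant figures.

61.7 V

The total potential is the scalar sum of each charge's contribution, V = Σ kqᵢ/rᵢ.
Distances from the field point to each charge: r₁ = 1.47 m, r₂ = 1.64 m, r₃ = 1.19 m.
V = k[(1.73×10⁻⁹)/(1.47) + (-2.26×10⁻⁹)/(1.64) + (8.38×10⁻⁹)/(1.19)] = 61.7 V.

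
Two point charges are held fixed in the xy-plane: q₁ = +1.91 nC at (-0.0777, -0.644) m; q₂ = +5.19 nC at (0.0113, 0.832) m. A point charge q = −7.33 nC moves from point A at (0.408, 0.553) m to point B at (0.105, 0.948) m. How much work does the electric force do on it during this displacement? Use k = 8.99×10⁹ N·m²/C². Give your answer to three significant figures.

The work done by the electric force is W_field = −ΔU = −q(V_B − V_A) = q(V_A − V_B).
At A: distances to the source charges are 1.29 m, 0.485 m; V_A = Σ kqᵢ/rᵢ = 109 V.
At B: distances to the source charges are 1.60 m, 0.149 m; V_B = Σ kqᵢ/rᵢ = 324 V.
ΔV = V_B − V_A = 214 V.
W_field = −qΔV = −(-7.33×10⁻⁹ C)(214 V) = 1.57×10⁻⁶ J.

1.57×10⁻⁶ J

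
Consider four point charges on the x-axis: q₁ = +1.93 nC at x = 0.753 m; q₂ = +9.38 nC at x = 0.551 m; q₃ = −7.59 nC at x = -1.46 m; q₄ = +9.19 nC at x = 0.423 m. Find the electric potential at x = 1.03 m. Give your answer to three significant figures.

The total potential is the scalar sum of each charge's contribution, V = Σ kqᵢ/rᵢ.
Distances from the field point to each charge: r₁ = 0.277 m, r₂ = 0.479 m, r₃ = 2.49 m, r₄ = 0.607 m.
V = k[(1.93×10⁻⁹)/(0.277) + (9.38×10⁻⁹)/(0.479) + (-7.59×10⁻⁹)/(2.49) + (9.19×10⁻⁹)/(0.607)] = 347 V.

347 V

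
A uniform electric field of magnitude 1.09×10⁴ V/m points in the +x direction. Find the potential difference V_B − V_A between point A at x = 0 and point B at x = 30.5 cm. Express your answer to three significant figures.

-3320 V

In a uniform field, potential decreases in the direction of E: V_B − V_A = −E·Δx.
V_B − V_A = −(1.09×10⁴ V/m)(0.305 m) = -3320 V.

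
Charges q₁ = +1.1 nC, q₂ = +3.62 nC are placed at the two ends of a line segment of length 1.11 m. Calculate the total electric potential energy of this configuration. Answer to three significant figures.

3.23×10⁻⁸ J

The assembly work is the sum of pairwise potential energies, U = Σ_{i<j} kqᵢqⱼ/rᵢⱼ.
The separation is r = 1.11 m.
U = (3.23×10⁻⁸) = 3.23×10⁻⁸ J.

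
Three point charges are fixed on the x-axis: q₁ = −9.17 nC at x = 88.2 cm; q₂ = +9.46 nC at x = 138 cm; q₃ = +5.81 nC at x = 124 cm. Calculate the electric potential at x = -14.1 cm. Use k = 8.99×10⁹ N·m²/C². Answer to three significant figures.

Electric potential is a scalar, so the contributions from each charge add algebraically: V = Σ kqᵢ/rᵢ.
Distances from the field point to each charge: r₁ = 1.02 m, r₂ = 1.52 m, r₃ = 1.38 m.
V = k[(-9.17×10⁻⁹)/(1.02) + (9.46×10⁻⁹)/(1.52) + (5.81×10⁻⁹)/(1.38)] = 13.2 V.

13.2 V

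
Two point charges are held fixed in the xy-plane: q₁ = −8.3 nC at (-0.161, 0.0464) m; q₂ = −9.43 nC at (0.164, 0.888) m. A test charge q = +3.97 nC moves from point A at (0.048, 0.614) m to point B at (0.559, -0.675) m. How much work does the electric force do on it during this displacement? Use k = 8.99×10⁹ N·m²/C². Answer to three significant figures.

The work done by the electric force is W_field = −ΔU = −q(V_B − V_A) = q(V_A − V_B).
At A: distances to the source charges are 0.605 m, 0.298 m; V_A = Σ kqᵢ/rᵢ = -408 V.
At B: distances to the source charges are 1.02 m, 1.61 m; V_B = Σ kqᵢ/rᵢ = -126 V.
ΔV = V_B − V_A = 282 V.
W_field = −qΔV = −(3.97×10⁻⁹ C)(282 V) = -1.12×10⁻⁶ J.

-1.12×10⁻⁶ J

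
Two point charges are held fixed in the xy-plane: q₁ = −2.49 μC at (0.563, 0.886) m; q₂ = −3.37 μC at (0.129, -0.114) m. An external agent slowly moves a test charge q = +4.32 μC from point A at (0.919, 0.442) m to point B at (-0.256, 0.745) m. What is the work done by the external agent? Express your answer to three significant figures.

For quasistatic motion the external work equals the change in potential energy: W_ext = qΔV = q(V_B − V_A).
At A: distances to the source charges are 0.569 m, 0.966 m; V_A = Σ kqᵢ/rᵢ = -7.07×10⁴ V.
At B: distances to the source charges are 0.831 m, 0.941 m; V_B = Σ kqᵢ/rᵢ = -5.91×10⁴ V.
ΔV = V_B − V_A = 1.16×10⁴ V.
W_ext = qΔV = (4.32×10⁻⁶ C)(1.16×10⁴ V) = 0.0500 J.

0.0500 J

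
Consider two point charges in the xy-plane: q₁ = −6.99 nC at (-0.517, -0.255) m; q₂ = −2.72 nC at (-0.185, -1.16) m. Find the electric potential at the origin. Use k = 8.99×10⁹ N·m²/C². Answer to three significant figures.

-130 V

Electric potential is a scalar, so the contributions from each charge add algebraically: V = Σ kqᵢ/rᵢ.
Distances from the field point to each charge: r₁ = 0.576 m, r₂ = 1.17 m.
V = k[(-6.99×10⁻⁹)/(0.576) + (-2.72×10⁻⁹)/(1.17)] = -130 V.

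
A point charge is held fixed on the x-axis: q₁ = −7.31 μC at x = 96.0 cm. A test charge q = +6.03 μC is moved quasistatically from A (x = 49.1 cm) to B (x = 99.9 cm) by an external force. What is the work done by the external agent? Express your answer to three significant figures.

-9.32 J

For quasistatic motion the external work equals the change in potential energy: W_ext = qΔV = q(V_B − V_A).
At A: distance to the source charge is 0.469 m; V_A = kq₁/r = -1.40×10⁵ V.
At B: distance to the source charge is 0.0390 m; V_B = kq₁/r = -1.69×10⁶ V.
ΔV = V_B − V_A = -1.54×10⁶ V.
W_ext = qΔV = (6.03×10⁻⁶ C)(-1.54×10⁶ V) = -9.32 J.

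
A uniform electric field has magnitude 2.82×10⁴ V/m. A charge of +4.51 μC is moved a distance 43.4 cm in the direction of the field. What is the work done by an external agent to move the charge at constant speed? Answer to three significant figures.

-0.0552 J

The potential change for a displacement 43.4 cm in the direction of the field is ΔV = −Ed = -1.22×10⁴ V.
W_ext = qΔV = -0.0552 J.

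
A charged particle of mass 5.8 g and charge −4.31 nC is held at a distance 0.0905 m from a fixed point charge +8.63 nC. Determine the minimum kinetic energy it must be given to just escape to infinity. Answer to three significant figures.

To just escape, total mechanical energy must reach zero at infinity: ½mv²_min + U = 0, so ½mv²_min = −U = |kQq|/r.
|U| = |kQq|/r = (8.99×10⁹ N·m²/C²)(8.63×10⁻⁹)(4.31×10⁻⁹)/(0.0905) = 3.69×10⁻⁶ J.

3.69×10⁻⁶ J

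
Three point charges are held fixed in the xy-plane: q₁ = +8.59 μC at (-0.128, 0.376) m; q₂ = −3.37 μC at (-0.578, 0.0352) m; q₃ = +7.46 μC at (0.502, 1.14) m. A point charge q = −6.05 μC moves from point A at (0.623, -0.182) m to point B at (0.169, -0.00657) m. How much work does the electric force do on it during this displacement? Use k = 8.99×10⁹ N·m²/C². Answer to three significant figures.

The work done by the electric force is W_field = −ΔU = −q(V_B − V_A) = q(V_A − V_B).
At A: distances to the source charges are 0.936 m, 1.22 m, 1.33 m; V_A = Σ kqᵢ/rᵢ = 1.08×10⁵ V.
At B: distances to the source charges are 0.484 m, 0.748 m, 1.19 m; V_B = Σ kqᵢ/rᵢ = 1.75×10⁵ V.
ΔV = V_B − V_A = 6.69×10⁴ V.
W_field = −qΔV = −(-6.05×10⁻⁶ C)(6.69×10⁴ V) = 0.405 J.

0.405 J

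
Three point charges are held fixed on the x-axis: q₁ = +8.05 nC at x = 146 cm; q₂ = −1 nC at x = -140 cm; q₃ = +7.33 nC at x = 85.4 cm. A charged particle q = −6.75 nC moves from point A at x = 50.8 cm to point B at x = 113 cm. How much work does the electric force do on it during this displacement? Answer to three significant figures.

The work done by the electric force is W_field = −ΔU = −q(V_B − V_A) = q(V_A − V_B).
At A: distances to the source charges are 0.952 m, 1.91 m, 0.346 m; V_A = Σ kqᵢ/rᵢ = 262 V.
At B: distances to the source charges are 0.330 m, 2.53 m, 0.276 m; V_B = Σ kqᵢ/rᵢ = 455 V.
ΔV = V_B − V_A = 193 V.
W_field = −qΔV = −(-6.75×10⁻⁹ C)(193 V) = 1.30×10⁻⁶ J.

1.30×10⁻⁶ J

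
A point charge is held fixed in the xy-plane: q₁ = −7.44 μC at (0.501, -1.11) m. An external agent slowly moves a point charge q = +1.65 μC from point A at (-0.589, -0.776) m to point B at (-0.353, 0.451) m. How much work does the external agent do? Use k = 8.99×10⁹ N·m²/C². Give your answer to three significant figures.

0.0348 J

For quasistatic motion the external work equals the change in potential energy: W_ext = qΔV = q(V_B − V_A).
At A: distance to the source charge is 1.14 m; V_A = kq₁/r = -5.87×10⁴ V.
At B: distance to the source charge is 1.78 m; V_B = kq₁/r = -3.76×10⁴ V.
ΔV = V_B − V_A = 2.11×10⁴ V.
W_ext = qΔV = (1.65×10⁻⁶ C)(2.11×10⁴ V) = 0.0348 J.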